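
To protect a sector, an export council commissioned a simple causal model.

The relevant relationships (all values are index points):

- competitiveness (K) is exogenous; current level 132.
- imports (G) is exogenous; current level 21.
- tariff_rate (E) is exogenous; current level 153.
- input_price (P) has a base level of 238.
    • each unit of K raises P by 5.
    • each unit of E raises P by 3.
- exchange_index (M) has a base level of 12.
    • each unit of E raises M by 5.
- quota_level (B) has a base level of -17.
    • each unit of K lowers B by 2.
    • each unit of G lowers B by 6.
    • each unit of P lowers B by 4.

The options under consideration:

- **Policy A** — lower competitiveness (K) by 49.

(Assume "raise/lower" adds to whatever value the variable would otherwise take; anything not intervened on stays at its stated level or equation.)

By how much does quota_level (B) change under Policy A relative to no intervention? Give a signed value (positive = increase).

1078

Baseline:
  K = 132
  G = 21
  E = 153
  P = 238 + 5·132 + 3·153 = 1357
  B = -17 − 2·132 − 6·21 − 4·1357 = -5835
Policy A (K − 49):
  K = 132 − 49 = 83
  G = 21
  E = 153
  P = 238 + 5·83 + 3·153 = 1112
  B = -17 − 2·83 − 6·21 − 4·1112 = -4757
Change in B: -4757 − (-5835) = 1078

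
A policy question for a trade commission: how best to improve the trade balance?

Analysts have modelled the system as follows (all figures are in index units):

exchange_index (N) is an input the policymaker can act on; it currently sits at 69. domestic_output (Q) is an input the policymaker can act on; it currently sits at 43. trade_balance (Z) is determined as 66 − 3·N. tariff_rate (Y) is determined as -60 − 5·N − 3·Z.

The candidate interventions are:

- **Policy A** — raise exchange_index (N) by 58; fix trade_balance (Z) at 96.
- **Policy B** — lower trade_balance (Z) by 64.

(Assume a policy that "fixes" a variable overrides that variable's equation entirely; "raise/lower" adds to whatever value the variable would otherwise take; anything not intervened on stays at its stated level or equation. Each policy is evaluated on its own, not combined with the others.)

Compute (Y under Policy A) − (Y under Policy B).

-1193

Policy A (N + 58, Z := 96):
  N = 69 + 58 = 127
  Z = 96
  Y = -60 − 5·127 − 3·96 = -983
Policy B (Z − 64):
  N = 69
  Z = 66 − 3·69 (−64 from intervention) = -205
  Y = -60 − 5·69 − 3·(-205) = 210
Y: -983 − 210 = -1193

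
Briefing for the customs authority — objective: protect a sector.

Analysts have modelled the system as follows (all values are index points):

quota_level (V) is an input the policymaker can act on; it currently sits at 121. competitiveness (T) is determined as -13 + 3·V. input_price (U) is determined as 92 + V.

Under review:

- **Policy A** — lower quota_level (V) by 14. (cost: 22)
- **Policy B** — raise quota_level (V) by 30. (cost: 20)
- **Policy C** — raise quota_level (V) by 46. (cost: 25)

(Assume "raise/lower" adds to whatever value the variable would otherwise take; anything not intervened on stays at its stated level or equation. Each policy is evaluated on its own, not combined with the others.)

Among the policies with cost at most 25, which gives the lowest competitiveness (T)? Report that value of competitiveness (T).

Policy A (V − 14):
  V = 121 − 14 = 107
  T = -13 + 3·107 = 308
Policy B (V + 30):
  V = 121 + 30 = 151
  T = -13 + 3·151 = 440
Policy C (V + 46):
  V = 121 + 46 = 167
  T = -13 + 3·167 = 488
Comparing — Policy A: T=308, Policy B: T=440, Policy C: T=488. Lowest is 308 (Policy A).

308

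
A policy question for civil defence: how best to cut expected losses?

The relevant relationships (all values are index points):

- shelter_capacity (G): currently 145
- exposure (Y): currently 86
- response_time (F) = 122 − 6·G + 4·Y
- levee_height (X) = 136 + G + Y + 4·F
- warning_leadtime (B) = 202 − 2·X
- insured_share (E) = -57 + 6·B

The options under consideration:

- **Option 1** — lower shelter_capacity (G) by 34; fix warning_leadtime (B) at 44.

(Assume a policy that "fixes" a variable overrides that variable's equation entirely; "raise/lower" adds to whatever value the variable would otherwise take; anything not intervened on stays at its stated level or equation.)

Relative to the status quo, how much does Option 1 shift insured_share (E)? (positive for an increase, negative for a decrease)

-15936

Baseline:
  G = 145
  Y = 86
  F = 122 − 6·145 + 4·86 = -404
  X = 136 + 145 + 86 + 4·(-404) = -1249
  B = 202 − 2·(-1249) = 2700
  E = -57 + 6·2700 = 16143
Option 1 (G − 34, B := 44):
  G = 145 − 34 = 111
  Y = 86
  F = 122 − 6·111 + 4·86 = -200
  X = 136 + 111 + 86 + 4·(-200) = -467
  B = 44
  E = -57 + 6·44 = 207
Change in E: 207 − 16143 = -15936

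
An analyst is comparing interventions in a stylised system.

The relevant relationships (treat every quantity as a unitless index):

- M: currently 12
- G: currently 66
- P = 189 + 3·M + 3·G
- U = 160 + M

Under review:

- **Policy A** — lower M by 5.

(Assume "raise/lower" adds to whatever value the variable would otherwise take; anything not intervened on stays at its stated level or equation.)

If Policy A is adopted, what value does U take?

Policy A (M − 5):
  M = 12 − 5 = 7
  U = 160 + 7 = 167

167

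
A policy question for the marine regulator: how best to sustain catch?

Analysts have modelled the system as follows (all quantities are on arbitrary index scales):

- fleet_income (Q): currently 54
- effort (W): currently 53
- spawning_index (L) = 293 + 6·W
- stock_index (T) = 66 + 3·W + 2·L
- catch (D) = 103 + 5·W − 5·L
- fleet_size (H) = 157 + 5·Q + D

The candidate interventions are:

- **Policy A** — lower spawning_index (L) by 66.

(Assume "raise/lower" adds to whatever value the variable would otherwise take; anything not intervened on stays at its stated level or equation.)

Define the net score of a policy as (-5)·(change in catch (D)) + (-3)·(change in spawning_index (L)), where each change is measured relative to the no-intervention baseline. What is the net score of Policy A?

Baseline:
  W = 53
  L = 293 + 6·53 = 611
  D = 103 + 5·53 − 5·611 = -2687
Policy A (L − 66):
  W = 53
  L = 293 + 6·53 (−66 from intervention) = 545
  D = 103 + 5·53 − 5·545 = -2357
ΔD = -2357 − (-2687) = 330; ΔL = 545 − 611 = -66
Score = (-5)·330 + (-3)·(-66) = -1452

-1452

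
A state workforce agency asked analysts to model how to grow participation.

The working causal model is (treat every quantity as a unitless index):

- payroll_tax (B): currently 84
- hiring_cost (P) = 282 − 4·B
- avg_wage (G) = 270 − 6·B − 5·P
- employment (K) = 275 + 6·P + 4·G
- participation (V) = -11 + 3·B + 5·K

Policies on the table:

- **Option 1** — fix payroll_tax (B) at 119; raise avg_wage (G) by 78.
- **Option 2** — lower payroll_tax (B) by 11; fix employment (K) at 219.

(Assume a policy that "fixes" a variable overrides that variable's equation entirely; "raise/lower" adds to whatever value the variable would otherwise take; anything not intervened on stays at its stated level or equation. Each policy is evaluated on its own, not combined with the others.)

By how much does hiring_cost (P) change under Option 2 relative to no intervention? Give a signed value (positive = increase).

Baseline:
  B = 84
  P = 282 − 4·84 = -54
Option 2 (B − 11, K := 219):
  B = 84 − 11 = 73
  P = 282 − 4·73 = -10
Change in P: -10 − (-54) = 44

44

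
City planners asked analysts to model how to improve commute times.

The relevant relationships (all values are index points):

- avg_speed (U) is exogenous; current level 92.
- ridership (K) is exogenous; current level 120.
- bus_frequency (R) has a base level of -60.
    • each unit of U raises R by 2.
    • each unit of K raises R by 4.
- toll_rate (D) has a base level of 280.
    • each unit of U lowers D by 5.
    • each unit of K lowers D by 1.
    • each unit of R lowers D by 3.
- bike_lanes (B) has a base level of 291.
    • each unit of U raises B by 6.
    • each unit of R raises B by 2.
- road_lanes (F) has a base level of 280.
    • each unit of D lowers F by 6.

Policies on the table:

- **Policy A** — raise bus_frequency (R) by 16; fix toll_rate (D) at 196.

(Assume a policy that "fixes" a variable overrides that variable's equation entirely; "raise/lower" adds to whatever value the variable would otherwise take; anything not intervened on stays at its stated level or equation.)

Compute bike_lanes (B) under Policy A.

2083

Policy A (R + 16, D := 196):
  U = 92
  K = 120
  R = -60 + 2·92 + 4·120 (+16 from intervention) = 620
  B = 291 + 6·92 + 2·620 = 2083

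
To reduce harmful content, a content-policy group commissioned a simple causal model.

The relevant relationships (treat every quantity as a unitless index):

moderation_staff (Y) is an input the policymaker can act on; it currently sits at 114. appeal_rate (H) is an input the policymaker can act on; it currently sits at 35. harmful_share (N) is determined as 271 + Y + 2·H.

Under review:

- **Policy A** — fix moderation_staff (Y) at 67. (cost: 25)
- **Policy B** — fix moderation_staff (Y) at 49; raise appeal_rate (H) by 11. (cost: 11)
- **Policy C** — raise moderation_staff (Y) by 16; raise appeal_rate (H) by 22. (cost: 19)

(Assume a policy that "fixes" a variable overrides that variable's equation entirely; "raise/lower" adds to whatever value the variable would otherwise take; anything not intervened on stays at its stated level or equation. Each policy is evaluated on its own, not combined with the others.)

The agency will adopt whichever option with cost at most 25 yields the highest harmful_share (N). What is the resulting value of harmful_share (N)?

Policy A (Y := 67):
  Y = 67
  H = 35
  N = 271 + 67 + 2·35 = 408
Policy B (Y := 49, H + 11):
  Y = 49
  H = 35 + 11 = 46
  N = 271 + 49 + 2·46 = 412
Policy C (Y + 16, H + 22):
  Y = 114 + 16 = 130
  H = 35 + 22 = 57
  N = 271 + 130 + 2·57 = 515
Comparing — Policy A: N=408, Policy B: N=412, Policy C: N=515. Highest is 515 (Policy C).

515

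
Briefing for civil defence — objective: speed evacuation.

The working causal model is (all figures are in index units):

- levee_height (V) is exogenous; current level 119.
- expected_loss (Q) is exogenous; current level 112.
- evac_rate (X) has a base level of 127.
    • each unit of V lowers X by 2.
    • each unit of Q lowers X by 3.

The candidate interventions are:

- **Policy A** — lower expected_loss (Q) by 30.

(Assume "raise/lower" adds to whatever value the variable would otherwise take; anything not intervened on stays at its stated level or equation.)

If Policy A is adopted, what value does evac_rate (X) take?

Policy A (Q − 30):
  V = 119
  Q = 112 − 30 = 82
  X = 127 − 2·119 − 3·82 = -357

-357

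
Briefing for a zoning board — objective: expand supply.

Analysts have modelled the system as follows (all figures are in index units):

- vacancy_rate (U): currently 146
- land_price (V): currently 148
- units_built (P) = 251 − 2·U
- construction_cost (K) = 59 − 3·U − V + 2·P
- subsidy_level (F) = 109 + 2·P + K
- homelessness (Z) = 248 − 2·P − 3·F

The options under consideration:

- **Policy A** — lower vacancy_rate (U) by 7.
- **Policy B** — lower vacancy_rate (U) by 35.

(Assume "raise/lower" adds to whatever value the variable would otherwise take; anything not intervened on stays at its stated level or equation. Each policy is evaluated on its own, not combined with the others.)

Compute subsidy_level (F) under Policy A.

-505

Policy A (U − 7):
  U = 146 − 7 = 139
  V = 148
  P = 251 − 2·139 = -27
  K = 59 − 3·139 − 148 + 2·(-27) = -560
  F = 109 + 2·(-27) + (-560) = -505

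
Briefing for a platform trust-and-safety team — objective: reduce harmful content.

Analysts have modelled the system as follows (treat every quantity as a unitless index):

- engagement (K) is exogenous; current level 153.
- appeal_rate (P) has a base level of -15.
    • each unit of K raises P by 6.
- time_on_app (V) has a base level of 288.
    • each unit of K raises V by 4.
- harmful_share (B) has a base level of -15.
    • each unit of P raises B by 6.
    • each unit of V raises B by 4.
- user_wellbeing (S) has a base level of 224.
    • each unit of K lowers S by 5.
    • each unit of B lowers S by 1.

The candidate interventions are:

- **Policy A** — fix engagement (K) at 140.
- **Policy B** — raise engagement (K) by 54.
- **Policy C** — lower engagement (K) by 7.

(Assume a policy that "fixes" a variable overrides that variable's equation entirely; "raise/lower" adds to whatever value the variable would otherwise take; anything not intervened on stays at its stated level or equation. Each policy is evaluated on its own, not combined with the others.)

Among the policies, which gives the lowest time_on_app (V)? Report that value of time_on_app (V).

Policy A (K := 140):
  K = 140
  V = 288 + 4·140 = 848
Policy B (K + 54):
  K = 153 + 54 = 207
  V = 288 + 4·207 = 1116
Policy C (K − 7):
  K = 153 − 7 = 146
  V = 288 + 4·146 = 872
Comparing — Policy A: V=848, Policy B: V=1116, Policy C: V=872. Lowest is 848 (Policy A).

848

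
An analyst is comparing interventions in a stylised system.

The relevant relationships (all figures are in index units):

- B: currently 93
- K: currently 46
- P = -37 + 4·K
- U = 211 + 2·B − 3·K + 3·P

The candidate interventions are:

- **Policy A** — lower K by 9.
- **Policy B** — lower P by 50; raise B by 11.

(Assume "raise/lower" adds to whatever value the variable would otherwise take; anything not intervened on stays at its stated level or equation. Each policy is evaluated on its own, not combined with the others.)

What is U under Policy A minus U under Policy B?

Policy A (K − 9):
  B = 93
  K = 46 − 9 = 37
  P = -37 + 4·37 = 111
  U = 211 + 2·93 − 3·37 + 3·111 = 619
Policy B (P − 50, B + 11):
  B = 93 + 11 = 104
  K = 46
  P = -37 + 4·46 (−50 from intervention) = 97
  U = 211 + 2·104 − 3·46 + 3·97 = 572
U: 619 − 572 = 47

47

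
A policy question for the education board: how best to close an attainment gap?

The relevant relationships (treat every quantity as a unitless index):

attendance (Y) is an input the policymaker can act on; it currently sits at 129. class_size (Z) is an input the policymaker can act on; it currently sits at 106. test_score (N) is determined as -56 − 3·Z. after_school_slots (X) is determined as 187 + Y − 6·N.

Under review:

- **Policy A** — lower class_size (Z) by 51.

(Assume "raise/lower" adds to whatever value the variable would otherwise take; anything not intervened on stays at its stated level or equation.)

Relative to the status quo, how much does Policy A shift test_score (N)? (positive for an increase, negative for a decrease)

153

Baseline:
  Z = 106
  N = -56 − 3·106 = -374
Policy A (Z − 51):
  Z = 106 − 51 = 55
  N = -56 − 3·55 = -221
Change in N: -221 − (-374) = 153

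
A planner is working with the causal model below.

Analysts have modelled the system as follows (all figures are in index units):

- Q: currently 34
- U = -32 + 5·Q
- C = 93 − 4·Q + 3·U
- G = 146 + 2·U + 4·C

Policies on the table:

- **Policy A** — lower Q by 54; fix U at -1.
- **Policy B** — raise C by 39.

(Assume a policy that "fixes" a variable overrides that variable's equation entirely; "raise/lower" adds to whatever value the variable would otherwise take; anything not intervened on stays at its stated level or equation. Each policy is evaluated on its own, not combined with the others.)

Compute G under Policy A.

Policy A (Q − 54, U := -1):
  Q = 34 − 54 = -20
  U = -1
  C = 93 − 4·(-20) + 3·(-1) = 170
  G = 146 + 2·(-1) + 4·170 = 824

824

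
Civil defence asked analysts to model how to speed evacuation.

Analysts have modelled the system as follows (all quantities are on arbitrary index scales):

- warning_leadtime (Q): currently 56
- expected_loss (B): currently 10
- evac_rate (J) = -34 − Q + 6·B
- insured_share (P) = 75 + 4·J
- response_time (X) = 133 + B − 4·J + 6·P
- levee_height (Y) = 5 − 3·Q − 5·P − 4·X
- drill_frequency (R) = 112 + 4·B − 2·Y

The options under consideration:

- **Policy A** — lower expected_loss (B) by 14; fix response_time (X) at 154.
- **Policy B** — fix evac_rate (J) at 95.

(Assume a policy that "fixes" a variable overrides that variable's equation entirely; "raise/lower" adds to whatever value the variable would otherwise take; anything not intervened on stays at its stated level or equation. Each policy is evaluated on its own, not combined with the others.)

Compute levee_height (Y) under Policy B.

-12410

Policy B (J := 95):
  Q = 56
  B = 10
  J = 95
  P = 75 + 4·95 = 455
  X = 133 + 10 − 4·95 + 6·455 = 2493
  Y = 5 − 3·56 − 5·455 − 4·2493 = -12410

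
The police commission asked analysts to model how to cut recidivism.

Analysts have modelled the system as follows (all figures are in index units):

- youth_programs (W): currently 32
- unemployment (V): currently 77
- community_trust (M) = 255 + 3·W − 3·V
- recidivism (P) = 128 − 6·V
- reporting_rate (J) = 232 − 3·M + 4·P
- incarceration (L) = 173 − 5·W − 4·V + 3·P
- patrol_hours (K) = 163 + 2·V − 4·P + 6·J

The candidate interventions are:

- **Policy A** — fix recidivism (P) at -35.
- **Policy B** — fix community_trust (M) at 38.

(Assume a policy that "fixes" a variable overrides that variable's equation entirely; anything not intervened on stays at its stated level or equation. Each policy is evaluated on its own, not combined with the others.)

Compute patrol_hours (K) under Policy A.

-1151

Policy A (P := -35):
  W = 32
  V = 77
  M = 255 + 3·32 − 3·77 = 120
  P = -35
  J = 232 − 3·120 + 4·(-35) = -268
  K = 163 + 2·77 − 4·(-35) + 6·(-268) = -1151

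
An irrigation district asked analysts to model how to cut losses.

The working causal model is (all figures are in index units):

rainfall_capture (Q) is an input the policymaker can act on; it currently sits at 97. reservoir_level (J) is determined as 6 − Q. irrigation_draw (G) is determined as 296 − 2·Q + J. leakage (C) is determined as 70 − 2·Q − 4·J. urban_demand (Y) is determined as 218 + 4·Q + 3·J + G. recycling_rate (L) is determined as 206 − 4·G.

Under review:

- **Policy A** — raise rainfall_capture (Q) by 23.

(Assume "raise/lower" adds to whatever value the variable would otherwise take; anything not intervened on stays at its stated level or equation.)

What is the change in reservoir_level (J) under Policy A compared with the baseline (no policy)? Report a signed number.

Baseline:
  Q = 97
  J = 6 − 97 = -91
Policy A (Q + 23):
  Q = 97 + 23 = 120
  J = 6 − 120 = -114
Change in J: -114 − (-91) = -23

-23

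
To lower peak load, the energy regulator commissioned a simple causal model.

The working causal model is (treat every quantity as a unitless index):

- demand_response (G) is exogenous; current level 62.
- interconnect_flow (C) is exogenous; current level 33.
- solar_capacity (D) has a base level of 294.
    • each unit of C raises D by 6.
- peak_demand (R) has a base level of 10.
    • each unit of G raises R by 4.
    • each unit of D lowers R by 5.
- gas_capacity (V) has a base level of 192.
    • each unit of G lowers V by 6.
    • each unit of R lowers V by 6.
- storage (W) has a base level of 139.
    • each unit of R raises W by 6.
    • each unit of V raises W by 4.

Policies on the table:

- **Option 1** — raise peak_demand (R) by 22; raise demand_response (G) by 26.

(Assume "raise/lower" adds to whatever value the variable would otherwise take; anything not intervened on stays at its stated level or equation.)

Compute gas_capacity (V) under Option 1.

12120

Option 1 (R + 22, G + 26):
  G = 62 + 26 = 88
  C = 33
  D = 294 + 6·33 = 492
  R = 10 + 4·88 − 5·492 (+22 from intervention) = -2076
  V = 192 − 6·88 − 6·(-2076) = 12120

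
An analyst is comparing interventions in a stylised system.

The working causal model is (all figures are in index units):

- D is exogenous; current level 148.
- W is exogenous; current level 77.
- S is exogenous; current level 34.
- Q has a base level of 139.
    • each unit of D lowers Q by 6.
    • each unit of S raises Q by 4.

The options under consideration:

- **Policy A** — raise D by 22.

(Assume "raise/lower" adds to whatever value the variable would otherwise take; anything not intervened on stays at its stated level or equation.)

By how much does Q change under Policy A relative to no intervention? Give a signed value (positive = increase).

-132

Baseline:
  D = 148
  S = 34
  Q = 139 − 6·148 + 4·34 = -613
Policy A (D + 22):
  D = 148 + 22 = 170
  S = 34
  Q = 139 − 6·170 + 4·34 = -745
Change in Q: -745 − (-613) = -132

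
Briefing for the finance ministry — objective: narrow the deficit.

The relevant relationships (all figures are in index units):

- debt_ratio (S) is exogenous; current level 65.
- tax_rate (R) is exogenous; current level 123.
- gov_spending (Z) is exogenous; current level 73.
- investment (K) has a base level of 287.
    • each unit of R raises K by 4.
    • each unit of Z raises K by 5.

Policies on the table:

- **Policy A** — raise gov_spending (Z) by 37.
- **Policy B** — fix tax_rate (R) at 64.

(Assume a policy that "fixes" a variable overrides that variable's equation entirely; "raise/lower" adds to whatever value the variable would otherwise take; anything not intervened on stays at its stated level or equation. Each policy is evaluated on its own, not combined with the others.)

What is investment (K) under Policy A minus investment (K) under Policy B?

421

Policy A (Z + 37):
  R = 123
  Z = 73 + 37 = 110
  K = 287 + 4·123 + 5·110 = 1329
Policy B (R := 64):
  R = 64
  Z = 73
  K = 287 + 4·64 + 5·73 = 908
K: 1329 − 908 = 421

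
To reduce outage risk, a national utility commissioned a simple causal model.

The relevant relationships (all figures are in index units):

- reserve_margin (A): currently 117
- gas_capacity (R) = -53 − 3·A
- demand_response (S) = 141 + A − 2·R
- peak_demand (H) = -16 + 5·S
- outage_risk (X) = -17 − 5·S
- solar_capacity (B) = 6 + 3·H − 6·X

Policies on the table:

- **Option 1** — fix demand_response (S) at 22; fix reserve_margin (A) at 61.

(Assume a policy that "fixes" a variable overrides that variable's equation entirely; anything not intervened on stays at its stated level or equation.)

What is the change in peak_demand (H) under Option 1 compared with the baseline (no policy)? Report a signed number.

-5220

Baseline:
  A = 117
  R = -53 − 3·117 = -404
  S = 141 + 117 − 2·(-404) = 1066
  H = -16 + 5·1066 = 5314
Option 1 (S := 22, A := 61):
  A = 61
  R = -53 − 3·61 = -236
  S = 22
  H = -16 + 5·22 = 94
Change in H: 94 − 5314 = -5220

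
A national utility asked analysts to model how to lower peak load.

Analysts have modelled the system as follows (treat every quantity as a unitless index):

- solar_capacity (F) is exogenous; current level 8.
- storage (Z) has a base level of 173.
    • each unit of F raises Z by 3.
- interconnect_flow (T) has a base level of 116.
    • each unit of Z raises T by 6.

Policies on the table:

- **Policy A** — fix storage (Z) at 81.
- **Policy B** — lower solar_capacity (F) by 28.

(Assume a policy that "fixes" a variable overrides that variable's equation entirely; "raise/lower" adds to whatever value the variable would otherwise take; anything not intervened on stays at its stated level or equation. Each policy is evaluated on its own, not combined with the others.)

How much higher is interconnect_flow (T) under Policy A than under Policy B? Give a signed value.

-192

Policy A (Z := 81):
  F = 8
  Z = 81
  T = 116 + 6·81 = 602
Policy B (F − 28):
  F = 8 − 28 = -20
  Z = 173 + 3·(-20) = 113
  T = 116 + 6·113 = 794
T: 602 − 794 = -192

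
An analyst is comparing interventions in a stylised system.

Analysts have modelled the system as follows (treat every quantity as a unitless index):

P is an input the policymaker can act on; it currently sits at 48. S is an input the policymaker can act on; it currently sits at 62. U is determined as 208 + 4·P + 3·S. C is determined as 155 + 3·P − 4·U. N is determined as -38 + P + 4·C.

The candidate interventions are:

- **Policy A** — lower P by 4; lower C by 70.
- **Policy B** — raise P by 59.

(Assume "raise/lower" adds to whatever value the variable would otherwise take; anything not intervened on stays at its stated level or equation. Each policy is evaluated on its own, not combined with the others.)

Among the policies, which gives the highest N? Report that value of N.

-8246

Policy A (P − 4, C − 70):
  P = 48 − 4 = 44
  S = 62
  U = 208 + 4·44 + 3·62 = 570
  C = 155 + 3·44 − 4·570 (−70 from intervention) = -2063
  N = -38 + 44 + 4·(-2063) = -8246
Policy B (P + 59):
  P = 48 + 59 = 107
  S = 62
  U = 208 + 4·107 + 3·62 = 822
  C = 155 + 3·107 − 4·822 = -2812
  N = -38 + 107 + 4·(-2812) = -11179
Comparing — Policy A: N=-8246, Policy B: N=-11179. Highest is -8246 (Policy A).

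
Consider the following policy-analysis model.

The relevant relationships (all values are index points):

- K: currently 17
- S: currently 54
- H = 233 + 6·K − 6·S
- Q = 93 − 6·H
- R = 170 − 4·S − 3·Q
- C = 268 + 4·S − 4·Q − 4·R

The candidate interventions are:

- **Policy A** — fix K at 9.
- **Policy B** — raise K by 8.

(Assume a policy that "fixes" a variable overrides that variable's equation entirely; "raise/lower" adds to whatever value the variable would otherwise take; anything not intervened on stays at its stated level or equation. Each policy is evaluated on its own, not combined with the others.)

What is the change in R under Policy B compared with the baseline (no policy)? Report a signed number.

864

Baseline:
  K = 17
  S = 54
  H = 233 + 6·17 − 6·54 = 11
  Q = 93 − 6·11 = 27
  R = 170 − 4·54 − 3·27 = -127
Policy B (K + 8):
  K = 17 + 8 = 25
  S = 54
  H = 233 + 6·25 − 6·54 = 59
  Q = 93 − 6·59 = -261
  R = 170 − 4·54 − 3·(-261) = 737
Change in R: 737 − (-127) = 864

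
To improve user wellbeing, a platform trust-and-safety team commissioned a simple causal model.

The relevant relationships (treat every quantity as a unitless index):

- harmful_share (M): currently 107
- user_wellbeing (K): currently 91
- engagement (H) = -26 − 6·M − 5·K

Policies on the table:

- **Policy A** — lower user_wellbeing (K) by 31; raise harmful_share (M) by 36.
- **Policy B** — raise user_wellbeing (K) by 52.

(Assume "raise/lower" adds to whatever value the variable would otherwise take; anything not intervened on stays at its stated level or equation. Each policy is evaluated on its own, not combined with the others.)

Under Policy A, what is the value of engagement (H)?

Policy A (K − 31, M + 36):
  M = 107 + 36 = 143
  K = 91 − 31 = 60
  H = -26 − 6·143 − 5·60 = -1184

-1184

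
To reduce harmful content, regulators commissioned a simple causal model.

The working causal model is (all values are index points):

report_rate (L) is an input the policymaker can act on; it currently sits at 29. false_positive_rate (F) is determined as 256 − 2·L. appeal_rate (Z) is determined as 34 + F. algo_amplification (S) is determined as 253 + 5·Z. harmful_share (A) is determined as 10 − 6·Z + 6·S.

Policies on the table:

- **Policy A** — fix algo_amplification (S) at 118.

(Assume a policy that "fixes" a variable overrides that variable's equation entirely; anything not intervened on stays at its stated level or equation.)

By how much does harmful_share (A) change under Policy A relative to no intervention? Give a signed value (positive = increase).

-7770

Baseline:
  L = 29
  F = 256 − 2·29 = 198
  Z = 34 + 198 = 232
  S = 253 + 5·232 = 1413
  A = 10 − 6·232 + 6·1413 = 7096
Policy A (S := 118):
  L = 29
  F = 256 − 2·29 = 198
  Z = 34 + 198 = 232
  S = 118
  A = 10 − 6·232 + 6·118 = -674
Change in A: -674 − 7096 = -7770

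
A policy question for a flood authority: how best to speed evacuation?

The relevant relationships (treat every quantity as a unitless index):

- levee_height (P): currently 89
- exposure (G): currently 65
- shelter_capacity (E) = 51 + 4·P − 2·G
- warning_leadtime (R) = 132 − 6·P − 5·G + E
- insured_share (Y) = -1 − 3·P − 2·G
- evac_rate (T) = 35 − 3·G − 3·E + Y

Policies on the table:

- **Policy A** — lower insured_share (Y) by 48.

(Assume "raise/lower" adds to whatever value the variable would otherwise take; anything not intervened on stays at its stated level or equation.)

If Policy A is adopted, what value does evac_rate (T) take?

-1437

Policy A (Y − 48):
  P = 89
  G = 65
  E = 51 + 4·89 − 2·65 = 277
  Y = -1 − 3·89 − 2·65 (−48 from intervention) = -446
  T = 35 − 3·65 − 3·277 + (-446) = -1437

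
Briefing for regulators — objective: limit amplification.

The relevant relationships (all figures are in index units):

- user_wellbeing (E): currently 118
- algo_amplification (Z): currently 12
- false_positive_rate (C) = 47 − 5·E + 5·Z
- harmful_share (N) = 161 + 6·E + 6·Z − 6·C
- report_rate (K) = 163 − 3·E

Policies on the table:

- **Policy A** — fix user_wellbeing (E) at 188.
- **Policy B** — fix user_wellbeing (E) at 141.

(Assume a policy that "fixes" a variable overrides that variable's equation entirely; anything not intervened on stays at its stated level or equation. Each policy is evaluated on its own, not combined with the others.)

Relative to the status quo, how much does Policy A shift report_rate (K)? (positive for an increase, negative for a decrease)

-210

Baseline:
  E = 118
  K = 163 − 3·118 = -191
Policy A (E := 188):
  E = 188
  K = 163 − 3·188 = -401
Change in K: -401 − (-191) = -210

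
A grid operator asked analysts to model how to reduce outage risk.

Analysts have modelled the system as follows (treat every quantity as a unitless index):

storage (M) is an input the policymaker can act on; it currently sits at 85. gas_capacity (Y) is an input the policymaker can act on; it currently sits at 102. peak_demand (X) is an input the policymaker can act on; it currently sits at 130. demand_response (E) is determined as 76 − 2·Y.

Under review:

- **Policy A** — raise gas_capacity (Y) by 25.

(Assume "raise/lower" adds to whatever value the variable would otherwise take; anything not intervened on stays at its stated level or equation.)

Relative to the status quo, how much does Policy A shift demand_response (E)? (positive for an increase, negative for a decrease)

-50

Baseline:
  Y = 102
  E = 76 − 2·102 = -128
Policy A (Y + 25):
  Y = 102 + 25 = 127
  E = 76 − 2·127 = -178
Change in E: -178 − (-128) = -50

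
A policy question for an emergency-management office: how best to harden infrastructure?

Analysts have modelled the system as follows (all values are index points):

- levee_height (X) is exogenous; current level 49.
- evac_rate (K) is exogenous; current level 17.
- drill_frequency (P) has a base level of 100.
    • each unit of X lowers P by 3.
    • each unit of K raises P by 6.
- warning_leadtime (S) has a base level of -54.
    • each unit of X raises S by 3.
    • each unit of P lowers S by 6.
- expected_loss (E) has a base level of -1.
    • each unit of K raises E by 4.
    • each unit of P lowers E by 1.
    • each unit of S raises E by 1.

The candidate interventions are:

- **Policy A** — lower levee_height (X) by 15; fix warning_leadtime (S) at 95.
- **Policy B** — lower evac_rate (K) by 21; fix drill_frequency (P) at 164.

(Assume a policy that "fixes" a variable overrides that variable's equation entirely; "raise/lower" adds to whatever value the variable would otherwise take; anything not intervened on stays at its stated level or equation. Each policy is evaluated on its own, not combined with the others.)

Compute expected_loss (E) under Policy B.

-1072

Policy B (K − 21, P := 164):
  X = 49
  K = 17 − 21 = -4
  P = 164
  S = -54 + 3·49 − 6·164 = -891
  E = -1 + 4·(-4) − 164 + (-891) = -1072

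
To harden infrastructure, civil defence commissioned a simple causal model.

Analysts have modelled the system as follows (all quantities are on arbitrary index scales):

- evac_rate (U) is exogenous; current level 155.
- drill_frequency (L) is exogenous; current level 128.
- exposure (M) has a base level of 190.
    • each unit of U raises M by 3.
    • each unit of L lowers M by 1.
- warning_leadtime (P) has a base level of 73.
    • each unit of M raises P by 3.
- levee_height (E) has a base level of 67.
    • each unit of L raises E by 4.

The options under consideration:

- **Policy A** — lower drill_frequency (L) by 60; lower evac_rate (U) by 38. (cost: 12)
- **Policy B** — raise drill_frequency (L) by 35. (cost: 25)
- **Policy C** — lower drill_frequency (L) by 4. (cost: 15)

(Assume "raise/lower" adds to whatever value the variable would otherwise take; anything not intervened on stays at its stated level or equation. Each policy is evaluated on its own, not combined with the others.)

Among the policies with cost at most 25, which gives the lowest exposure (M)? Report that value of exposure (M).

Policy A (L − 60, U − 38):
  U = 155 − 38 = 117
  L = 128 − 60 = 68
  M = 190 + 3·117 − 68 = 473
Policy B (L + 35):
  U = 155
  L = 128 + 35 = 163
  M = 190 + 3·155 − 163 = 492
Policy C (L − 4):
  U = 155
  L = 128 − 4 = 124
  M = 190 + 3·155 − 124 = 531
Comparing — Policy A: M=473, Policy B: M=492, Policy C: M=531. Lowest is 473 (Policy A).

473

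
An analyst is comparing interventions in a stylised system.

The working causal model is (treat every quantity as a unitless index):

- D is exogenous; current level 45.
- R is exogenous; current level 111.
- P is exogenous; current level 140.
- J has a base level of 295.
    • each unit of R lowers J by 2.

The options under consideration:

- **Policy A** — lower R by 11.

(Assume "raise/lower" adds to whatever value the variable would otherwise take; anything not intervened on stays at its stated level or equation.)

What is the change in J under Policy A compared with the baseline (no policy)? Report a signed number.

Baseline:
  R = 111
  J = 295 − 2·111 = 73
Policy A (R − 11):
  R = 111 − 11 = 100
  J = 295 − 2·100 = 95
Change in J: 95 − 73 = 22

22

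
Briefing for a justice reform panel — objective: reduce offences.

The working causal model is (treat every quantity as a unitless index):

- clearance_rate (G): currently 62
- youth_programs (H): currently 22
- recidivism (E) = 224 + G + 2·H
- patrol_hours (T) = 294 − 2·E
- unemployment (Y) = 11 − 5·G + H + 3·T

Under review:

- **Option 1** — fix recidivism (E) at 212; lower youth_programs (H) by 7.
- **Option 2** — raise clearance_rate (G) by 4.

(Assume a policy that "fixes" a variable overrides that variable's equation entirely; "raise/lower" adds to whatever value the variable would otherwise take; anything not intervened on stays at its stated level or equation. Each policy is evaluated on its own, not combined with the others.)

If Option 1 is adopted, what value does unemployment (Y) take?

-674

Option 1 (E := 212, H − 7):
  G = 62
  H = 22 − 7 = 15
  E = 212
  T = 294 − 2·212 = -130
  Y = 11 − 5·62 + 15 + 3·(-130) = -674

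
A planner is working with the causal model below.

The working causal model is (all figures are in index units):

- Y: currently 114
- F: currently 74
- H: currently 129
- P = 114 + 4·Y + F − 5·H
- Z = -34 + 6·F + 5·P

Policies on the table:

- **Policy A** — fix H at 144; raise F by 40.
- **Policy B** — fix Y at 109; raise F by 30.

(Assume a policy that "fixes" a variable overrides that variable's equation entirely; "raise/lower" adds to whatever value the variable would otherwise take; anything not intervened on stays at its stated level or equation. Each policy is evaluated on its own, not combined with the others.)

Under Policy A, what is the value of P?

-36

Policy A (H := 144, F + 40):
  Y = 114
  F = 74 + 40 = 114
  H = 144
  P = 114 + 4·114 + 114 − 5·144 = -36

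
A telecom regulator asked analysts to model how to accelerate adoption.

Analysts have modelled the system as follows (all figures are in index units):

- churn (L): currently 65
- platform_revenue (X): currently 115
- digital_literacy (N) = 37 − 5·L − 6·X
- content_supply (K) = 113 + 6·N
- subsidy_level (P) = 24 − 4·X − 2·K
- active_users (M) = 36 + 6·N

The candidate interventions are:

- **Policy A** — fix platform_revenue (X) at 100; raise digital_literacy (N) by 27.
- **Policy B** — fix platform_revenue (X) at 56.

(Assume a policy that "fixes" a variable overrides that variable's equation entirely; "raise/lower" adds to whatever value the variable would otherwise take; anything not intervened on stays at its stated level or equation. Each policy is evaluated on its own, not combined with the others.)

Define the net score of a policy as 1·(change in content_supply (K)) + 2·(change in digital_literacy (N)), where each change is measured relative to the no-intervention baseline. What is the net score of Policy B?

Baseline:
  L = 65
  X = 115
  N = 37 − 5·65 − 6·115 = -978
  K = 113 + 6·(-978) = -5755
Policy B (X := 56):
  L = 65
  X = 56
  N = 37 − 5·65 − 6·56 = -624
  K = 113 + 6·(-624) = -3631
ΔK = -3631 − (-5755) = 2124; ΔN = -624 − (-978) = 354
Score = 1·2124 + 2·354 = 2832

2832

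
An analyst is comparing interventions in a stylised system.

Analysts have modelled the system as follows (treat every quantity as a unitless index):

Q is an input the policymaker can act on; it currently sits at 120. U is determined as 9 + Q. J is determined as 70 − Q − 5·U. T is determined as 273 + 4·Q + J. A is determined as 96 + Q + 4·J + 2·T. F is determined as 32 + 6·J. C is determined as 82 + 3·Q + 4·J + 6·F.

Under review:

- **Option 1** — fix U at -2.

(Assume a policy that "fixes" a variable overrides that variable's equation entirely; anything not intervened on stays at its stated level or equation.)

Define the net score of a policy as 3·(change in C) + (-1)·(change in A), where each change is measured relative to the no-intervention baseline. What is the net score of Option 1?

Baseline:
  Q = 120
  U = 9 + 120 = 129
  J = 70 − 120 − 5·129 = -695
  T = 273 + 4·120 + (-695) = 58
  A = 96 + 120 + 4·(-695) + 2·58 = -2448
  F = 32 + 6·(-695) = -4138
  C = 82 + 3·120 + 4·(-695) + 6·(-4138) = -27166
Option 1 (U := -2):
  Q = 120
  U = -2
  J = 70 − 120 − 5·(-2) = -40
  T = 273 + 4·120 + (-40) = 713
  A = 96 + 120 + 4·(-40) + 2·713 = 1482
  F = 32 + 6·(-40) = -208
  C = 82 + 3·120 + 4·(-40) + 6·(-208) = -966
ΔC = -966 − (-27166) = 26200; ΔA = 1482 − (-2448) = 3930
Score = 3·26200 + (-1)·3930 = 74670

74670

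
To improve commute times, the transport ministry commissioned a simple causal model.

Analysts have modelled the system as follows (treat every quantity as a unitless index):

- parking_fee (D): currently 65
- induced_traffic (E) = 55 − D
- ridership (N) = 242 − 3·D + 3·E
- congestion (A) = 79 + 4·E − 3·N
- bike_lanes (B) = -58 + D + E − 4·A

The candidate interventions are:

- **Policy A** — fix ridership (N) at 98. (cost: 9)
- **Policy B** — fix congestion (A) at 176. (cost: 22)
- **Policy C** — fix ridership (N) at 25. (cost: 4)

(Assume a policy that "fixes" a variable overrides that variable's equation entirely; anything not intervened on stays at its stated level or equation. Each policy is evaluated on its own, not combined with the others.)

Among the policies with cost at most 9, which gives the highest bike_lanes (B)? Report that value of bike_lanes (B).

Policy A (N := 98):
  D = 65
  E = 55 − 65 = -10
  N = 98
  A = 79 + 4·(-10) − 3·98 = -255
  B = -58 + 65 + (-10) − 4·(-255) = 1017
Policy C (N := 25):
  D = 65
  E = 55 − 65 = -10
  N = 25
  A = 79 + 4·(-10) − 3·25 = -36
  B = -58 + 65 + (-10) − 4·(-36) = 141
Comparing — Policy A: B=1017, Policy C: B=141. Highest is 1017 (Policy A).

1017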